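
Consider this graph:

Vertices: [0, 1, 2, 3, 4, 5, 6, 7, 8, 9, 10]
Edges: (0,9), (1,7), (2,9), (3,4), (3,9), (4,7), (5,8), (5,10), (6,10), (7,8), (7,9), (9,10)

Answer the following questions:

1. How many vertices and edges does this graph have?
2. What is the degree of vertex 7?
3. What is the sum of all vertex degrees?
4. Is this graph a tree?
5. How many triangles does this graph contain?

Count: 11 vertices, 12 edges.
Vertex 7 has neighbors [1, 4, 8, 9], degree = 4.
Handshaking lemma: 2 * 12 = 24.
A tree on 11 vertices has 10 edges. This graph has 12 edges (2 extra). Not a tree.
Number of triangles = 0.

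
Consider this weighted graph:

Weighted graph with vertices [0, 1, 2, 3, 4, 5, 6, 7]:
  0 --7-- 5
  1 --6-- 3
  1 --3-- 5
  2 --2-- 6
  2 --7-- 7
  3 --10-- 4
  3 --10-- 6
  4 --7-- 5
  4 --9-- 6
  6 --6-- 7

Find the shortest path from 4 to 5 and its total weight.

Using Dijkstra's algorithm from vertex 4:
Shortest path: 4 -> 5
Total weight: 7 = 7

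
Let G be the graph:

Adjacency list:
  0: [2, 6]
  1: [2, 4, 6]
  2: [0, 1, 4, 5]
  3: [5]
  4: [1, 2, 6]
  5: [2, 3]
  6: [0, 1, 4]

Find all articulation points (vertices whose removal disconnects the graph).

An articulation point is a vertex whose removal disconnects the graph.
Articulation points: [2, 5]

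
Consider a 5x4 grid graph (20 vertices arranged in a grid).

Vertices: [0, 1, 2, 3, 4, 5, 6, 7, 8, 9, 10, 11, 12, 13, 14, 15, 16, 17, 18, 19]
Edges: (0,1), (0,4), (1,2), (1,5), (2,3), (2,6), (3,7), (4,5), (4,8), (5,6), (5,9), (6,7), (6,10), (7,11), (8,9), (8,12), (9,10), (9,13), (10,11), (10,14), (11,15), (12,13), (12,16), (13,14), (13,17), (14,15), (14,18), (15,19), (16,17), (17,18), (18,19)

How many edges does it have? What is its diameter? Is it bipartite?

A 5x4 grid has 16 vertical edges and 15 horizontal edges.
Total edges = 16 + 15 = 31.
Diameter = (5-1) + (4-1) = 7 (corner to opposite corner).
Grid graphs are bipartite (checkerboard coloring).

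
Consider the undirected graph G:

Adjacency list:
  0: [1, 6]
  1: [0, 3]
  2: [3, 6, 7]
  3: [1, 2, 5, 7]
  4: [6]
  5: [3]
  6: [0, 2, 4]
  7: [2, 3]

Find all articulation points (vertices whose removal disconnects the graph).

An articulation point is a vertex whose removal disconnects the graph.
Articulation points: [3, 6]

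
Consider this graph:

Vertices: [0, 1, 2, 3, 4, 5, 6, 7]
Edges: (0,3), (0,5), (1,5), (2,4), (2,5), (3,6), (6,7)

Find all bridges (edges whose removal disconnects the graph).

A bridge is an edge whose removal increases the number of connected components.
Bridges found: (0,3), (0,5), (1,5), (2,4), (2,5), (3,6), (6,7)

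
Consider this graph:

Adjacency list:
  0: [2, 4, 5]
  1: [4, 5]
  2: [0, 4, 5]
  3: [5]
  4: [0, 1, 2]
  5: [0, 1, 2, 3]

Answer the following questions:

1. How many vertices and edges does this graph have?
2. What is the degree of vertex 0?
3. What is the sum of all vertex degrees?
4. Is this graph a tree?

Count: 6 vertices, 8 edges.
Vertex 0 has neighbors [2, 4, 5], degree = 3.
Handshaking lemma: 2 * 8 = 16.
A tree on 6 vertices has 5 edges. This graph has 8 edges (3 extra). Not a tree.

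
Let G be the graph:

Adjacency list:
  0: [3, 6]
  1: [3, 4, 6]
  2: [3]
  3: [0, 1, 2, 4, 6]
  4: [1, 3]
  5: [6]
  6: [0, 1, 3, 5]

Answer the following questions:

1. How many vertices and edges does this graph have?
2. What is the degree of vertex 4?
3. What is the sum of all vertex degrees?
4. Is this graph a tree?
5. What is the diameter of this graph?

Count: 7 vertices, 9 edges.
Vertex 4 has neighbors [1, 3], degree = 2.
Handshaking lemma: 2 * 9 = 18.
A tree on 7 vertices has 6 edges. This graph has 9 edges (3 extra). Not a tree.
Diameter (longest shortest path) = 3.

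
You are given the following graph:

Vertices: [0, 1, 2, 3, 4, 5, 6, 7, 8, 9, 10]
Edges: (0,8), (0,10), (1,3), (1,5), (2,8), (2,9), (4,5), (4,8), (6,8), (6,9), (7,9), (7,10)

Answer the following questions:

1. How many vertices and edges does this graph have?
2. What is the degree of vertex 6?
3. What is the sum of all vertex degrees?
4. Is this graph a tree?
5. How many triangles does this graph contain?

Count: 11 vertices, 12 edges.
Vertex 6 has neighbors [8, 9], degree = 2.
Handshaking lemma: 2 * 12 = 24.
A tree on 11 vertices has 10 edges. This graph has 12 edges (2 extra). Not a tree.
Number of triangles = 0.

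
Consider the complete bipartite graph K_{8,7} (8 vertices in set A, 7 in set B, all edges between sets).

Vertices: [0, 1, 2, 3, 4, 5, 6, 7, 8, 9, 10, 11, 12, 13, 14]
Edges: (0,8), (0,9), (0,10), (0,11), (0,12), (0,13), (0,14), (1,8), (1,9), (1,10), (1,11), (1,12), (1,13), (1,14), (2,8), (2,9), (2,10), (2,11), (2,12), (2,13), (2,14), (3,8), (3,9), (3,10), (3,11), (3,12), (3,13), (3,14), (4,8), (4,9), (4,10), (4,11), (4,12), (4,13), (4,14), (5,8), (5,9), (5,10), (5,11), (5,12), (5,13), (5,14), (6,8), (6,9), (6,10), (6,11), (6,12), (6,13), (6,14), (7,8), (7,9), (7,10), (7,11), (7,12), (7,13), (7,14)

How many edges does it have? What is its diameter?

K_{8,7} has 8 * 7 = 56 edges.
Any vertex reaches any opposite-side vertex in 1 step; same-side vertices reach in 2 steps via any opposite-side vertex.
Diameter = 2.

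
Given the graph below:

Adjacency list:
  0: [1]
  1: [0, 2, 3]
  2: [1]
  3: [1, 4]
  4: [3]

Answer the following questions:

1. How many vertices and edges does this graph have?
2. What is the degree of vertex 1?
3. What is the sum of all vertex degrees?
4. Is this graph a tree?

Count: 5 vertices, 4 edges.
Vertex 1 has neighbors [0, 2, 3], degree = 3.
Handshaking lemma: 2 * 4 = 8.
A graph is a tree iff it is connected and has exactly n-1 edges. This graph is connected (all 5 vertices in one component) and has 5-1 = 4 edges. It is a tree.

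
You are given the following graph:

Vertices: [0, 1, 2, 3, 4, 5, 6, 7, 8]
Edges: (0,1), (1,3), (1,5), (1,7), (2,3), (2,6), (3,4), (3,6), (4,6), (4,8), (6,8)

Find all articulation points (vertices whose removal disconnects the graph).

An articulation point is a vertex whose removal disconnects the graph.
Articulation points: [1, 3]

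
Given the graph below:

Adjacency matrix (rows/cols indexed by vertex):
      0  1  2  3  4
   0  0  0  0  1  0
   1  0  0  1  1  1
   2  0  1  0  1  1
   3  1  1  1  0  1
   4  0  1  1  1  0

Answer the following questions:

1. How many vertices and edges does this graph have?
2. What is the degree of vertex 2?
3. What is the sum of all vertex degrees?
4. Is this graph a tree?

Count: 5 vertices, 7 edges.
Vertex 2 has neighbors [1, 3, 4], degree = 3.
Handshaking lemma: 2 * 7 = 14.
A tree on 5 vertices has 4 edges. This graph has 7 edges (3 extra). Not a tree.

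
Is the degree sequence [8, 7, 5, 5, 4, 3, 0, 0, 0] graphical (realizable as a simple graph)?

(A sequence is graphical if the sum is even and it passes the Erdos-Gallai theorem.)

Sum of degrees = 32. Sum is even but fails Erdos-Gallai. The sequence is NOT graphical.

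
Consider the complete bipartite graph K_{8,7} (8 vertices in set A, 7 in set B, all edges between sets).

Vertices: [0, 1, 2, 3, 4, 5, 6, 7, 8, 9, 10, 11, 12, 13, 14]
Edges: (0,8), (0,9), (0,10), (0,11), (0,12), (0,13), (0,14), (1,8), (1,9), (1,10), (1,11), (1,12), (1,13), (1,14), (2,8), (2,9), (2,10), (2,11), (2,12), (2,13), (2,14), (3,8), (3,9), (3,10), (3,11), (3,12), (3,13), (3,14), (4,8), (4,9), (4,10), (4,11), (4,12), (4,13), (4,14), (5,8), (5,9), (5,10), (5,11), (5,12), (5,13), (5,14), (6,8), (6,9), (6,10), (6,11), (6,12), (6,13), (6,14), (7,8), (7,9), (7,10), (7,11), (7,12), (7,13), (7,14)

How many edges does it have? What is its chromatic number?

K_{8,7} has 8 * 7 = 56 edges.
Bipartite graphs have chromatic number 2 (color each partition differently).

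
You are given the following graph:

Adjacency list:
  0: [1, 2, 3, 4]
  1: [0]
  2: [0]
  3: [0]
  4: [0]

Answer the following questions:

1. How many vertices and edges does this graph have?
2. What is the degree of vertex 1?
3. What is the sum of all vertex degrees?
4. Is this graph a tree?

Count: 5 vertices, 4 edges.
Vertex 1 has neighbors [0], degree = 1.
Handshaking lemma: 2 * 4 = 8.
A graph is a tree iff it is connected and has exactly n-1 edges. This graph is connected (all 5 vertices in one component) and has 5-1 = 4 edges. It is a tree.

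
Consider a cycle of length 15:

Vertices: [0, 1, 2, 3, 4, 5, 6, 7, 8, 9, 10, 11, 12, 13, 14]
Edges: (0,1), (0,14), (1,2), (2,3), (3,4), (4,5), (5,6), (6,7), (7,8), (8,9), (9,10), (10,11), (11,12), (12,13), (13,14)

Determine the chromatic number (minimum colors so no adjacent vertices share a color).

This is an odd cycle (C_15). Odd cycles are not bipartite (any 2-coloring forces two adjacent vertices to match), and 3 colors suffice.
Chromatic number = 3.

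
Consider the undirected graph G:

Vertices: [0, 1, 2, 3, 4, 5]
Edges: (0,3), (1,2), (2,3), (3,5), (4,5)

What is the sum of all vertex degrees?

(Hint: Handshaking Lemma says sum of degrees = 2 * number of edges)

Count edges: 5 edges.
By Handshaking Lemma: sum of degrees = 2 * 5 = 10.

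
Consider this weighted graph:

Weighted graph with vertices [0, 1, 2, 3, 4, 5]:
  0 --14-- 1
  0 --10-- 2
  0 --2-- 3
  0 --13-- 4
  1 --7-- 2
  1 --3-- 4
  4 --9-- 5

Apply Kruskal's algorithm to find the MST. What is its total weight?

Applying Kruskal's algorithm (sort edges by weight, add if no cycle):
  Add (0,3) w=2
  Add (1,4) w=3
  Add (1,2) w=7
  Add (4,5) w=9
  Add (0,2) w=10
  Skip (0,4) w=13 (creates cycle)
  Skip (0,1) w=14 (creates cycle)
MST weight = 31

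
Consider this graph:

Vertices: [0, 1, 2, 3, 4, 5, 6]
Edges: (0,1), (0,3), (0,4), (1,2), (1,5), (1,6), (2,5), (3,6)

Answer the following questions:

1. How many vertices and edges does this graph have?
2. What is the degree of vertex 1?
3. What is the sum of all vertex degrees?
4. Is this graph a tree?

Count: 7 vertices, 8 edges.
Vertex 1 has neighbors [0, 2, 5, 6], degree = 4.
Handshaking lemma: 2 * 8 = 16.
A tree on 7 vertices has 6 edges. This graph has 8 edges (2 extra). Not a tree.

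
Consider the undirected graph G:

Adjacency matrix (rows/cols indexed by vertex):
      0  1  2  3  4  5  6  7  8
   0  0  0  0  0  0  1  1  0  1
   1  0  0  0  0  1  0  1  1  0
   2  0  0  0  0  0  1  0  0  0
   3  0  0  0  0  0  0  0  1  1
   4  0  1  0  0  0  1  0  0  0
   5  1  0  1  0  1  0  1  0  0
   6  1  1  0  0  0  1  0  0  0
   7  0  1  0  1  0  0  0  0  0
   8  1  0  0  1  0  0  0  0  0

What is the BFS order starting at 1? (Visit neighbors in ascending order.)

BFS from vertex 1 (neighbors processed in ascending order):
Visit order: 1, 4, 6, 7, 5, 0, 3, 2, 8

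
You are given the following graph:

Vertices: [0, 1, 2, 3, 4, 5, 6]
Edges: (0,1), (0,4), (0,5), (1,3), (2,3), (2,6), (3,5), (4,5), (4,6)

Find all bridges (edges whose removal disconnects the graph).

No bridges found. The graph is 2-edge-connected (no single edge removal disconnects it).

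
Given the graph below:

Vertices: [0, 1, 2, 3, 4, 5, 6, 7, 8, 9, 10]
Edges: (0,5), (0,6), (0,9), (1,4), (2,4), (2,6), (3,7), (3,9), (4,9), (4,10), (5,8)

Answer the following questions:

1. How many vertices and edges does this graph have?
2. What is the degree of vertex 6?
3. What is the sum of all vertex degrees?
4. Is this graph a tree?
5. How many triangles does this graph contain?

Count: 11 vertices, 11 edges.
Vertex 6 has neighbors [0, 2], degree = 2.
Handshaking lemma: 2 * 11 = 22.
A tree on 11 vertices has 10 edges. This graph has 11 edges (1 extra). Not a tree.
Number of triangles = 0.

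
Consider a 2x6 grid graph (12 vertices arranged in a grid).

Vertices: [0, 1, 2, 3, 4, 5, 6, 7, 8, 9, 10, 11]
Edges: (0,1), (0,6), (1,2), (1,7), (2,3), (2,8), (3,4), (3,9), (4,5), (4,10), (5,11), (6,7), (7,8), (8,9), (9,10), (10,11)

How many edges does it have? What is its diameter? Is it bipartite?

A 2x6 grid has 6 vertical edges and 10 horizontal edges.
Total edges = 6 + 10 = 16.
Diameter = (2-1) + (6-1) = 6 (corner to opposite corner).
Grid graphs are bipartite (checkerboard coloring).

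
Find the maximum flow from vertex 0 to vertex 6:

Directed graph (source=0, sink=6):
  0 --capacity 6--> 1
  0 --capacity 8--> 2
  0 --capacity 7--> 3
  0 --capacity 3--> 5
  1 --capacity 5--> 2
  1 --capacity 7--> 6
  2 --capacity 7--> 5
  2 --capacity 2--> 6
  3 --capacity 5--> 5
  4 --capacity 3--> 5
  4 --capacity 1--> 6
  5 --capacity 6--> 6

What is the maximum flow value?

Computing max flow:
  Flow on (0->1): 6/6
  Flow on (0->2): 2/8
  Flow on (0->3): 5/7
  Flow on (0->5): 1/3
  Flow on (1->6): 6/7
  Flow on (2->6): 2/2
  Flow on (3->5): 5/5
  Flow on (5->6): 6/6
Maximum flow = 14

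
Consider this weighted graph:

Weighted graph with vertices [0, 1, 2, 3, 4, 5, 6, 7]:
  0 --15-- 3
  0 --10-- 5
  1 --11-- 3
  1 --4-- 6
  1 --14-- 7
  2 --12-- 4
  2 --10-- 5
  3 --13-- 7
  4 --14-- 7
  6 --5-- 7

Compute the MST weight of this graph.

Applying Kruskal's algorithm (sort edges by weight, add if no cycle):
  Add (1,6) w=4
  Add (6,7) w=5
  Add (0,5) w=10
  Add (2,5) w=10
  Add (1,3) w=11
  Add (2,4) w=12
  Skip (3,7) w=13 (creates cycle)
  Skip (1,7) w=14 (creates cycle)
  Add (4,7) w=14
  Skip (0,3) w=15 (creates cycle)
MST weight = 66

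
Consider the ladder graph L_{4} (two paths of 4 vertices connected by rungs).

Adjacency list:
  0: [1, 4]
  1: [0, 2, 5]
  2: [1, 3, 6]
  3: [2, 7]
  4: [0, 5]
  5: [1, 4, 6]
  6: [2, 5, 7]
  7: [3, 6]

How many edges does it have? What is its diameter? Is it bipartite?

Ladder graph L_{4}: 4 rungs + 2 * (4-1) path edges = 4 + 6 = 10 edges.
Diameter = 4.
Ladder graphs are bipartite (alternating coloring along each path).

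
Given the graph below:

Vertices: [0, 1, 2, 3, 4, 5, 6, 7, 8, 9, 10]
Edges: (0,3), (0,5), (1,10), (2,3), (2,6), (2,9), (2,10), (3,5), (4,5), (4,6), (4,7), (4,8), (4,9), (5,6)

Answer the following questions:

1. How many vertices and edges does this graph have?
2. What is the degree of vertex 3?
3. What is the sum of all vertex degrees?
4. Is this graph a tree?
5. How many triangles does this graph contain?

Count: 11 vertices, 14 edges.
Vertex 3 has neighbors [0, 2, 5], degree = 3.
Handshaking lemma: 2 * 14 = 28.
A tree on 11 vertices has 10 edges. This graph has 14 edges (4 extra). Not a tree.
Number of triangles = 2.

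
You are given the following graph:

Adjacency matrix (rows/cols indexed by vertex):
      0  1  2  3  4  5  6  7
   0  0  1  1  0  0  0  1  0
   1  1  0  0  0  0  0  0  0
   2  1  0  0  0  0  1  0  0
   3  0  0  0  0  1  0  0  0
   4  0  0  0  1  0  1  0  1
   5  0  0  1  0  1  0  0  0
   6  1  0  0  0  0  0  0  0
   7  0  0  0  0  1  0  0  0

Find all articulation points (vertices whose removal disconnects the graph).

An articulation point is a vertex whose removal disconnects the graph.
Articulation points: [0, 2, 4, 5]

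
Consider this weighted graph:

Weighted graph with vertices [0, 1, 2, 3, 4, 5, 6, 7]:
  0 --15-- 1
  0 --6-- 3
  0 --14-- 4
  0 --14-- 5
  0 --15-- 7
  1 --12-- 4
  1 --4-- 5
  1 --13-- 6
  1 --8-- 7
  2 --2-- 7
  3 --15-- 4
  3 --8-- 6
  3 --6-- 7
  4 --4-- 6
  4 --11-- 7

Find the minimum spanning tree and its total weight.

Applying Kruskal's algorithm (sort edges by weight, add if no cycle):
  Add (2,7) w=2
  Add (1,5) w=4
  Add (4,6) w=4
  Add (0,3) w=6
  Add (3,7) w=6
  Add (1,7) w=8
  Add (3,6) w=8
  Skip (4,7) w=11 (creates cycle)
  Skip (1,4) w=12 (creates cycle)
  Skip (1,6) w=13 (creates cycle)
  Skip (0,4) w=14 (creates cycle)
  Skip (0,5) w=14 (creates cycle)
  Skip (0,1) w=15 (creates cycle)
  Skip (0,7) w=15 (creates cycle)
  Skip (3,4) w=15 (creates cycle)
MST weight = 38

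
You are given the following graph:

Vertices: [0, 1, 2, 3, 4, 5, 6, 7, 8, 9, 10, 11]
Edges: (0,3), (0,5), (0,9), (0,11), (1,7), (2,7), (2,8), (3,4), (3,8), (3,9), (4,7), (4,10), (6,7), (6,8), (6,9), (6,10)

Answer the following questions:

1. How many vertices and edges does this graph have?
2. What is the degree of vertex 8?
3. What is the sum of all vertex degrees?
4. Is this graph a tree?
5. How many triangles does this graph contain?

Count: 12 vertices, 16 edges.
Vertex 8 has neighbors [2, 3, 6], degree = 3.
Handshaking lemma: 2 * 16 = 32.
A tree on 12 vertices has 11 edges. This graph has 16 edges (5 extra). Not a tree.
Number of triangles = 1.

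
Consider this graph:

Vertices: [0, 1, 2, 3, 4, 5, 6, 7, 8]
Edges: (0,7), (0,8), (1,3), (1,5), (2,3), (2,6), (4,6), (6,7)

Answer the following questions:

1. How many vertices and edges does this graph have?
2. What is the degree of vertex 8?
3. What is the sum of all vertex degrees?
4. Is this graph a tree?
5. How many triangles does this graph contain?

Count: 9 vertices, 8 edges.
Vertex 8 has neighbors [0], degree = 1.
Handshaking lemma: 2 * 8 = 16.
A graph is a tree iff it is connected and has exactly n-1 edges. This graph is connected (all 9 vertices in one component) and has 9-1 = 8 edges. It is a tree.
Number of triangles = 0.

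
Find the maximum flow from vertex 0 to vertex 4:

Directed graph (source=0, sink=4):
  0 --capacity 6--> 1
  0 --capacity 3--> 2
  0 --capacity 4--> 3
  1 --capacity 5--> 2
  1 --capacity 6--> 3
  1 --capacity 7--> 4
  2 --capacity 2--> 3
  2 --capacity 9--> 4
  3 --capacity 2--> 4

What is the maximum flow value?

Computing max flow:
  Flow on (0->1): 6/6
  Flow on (0->2): 3/3
  Flow on (0->3): 2/4
  Flow on (1->4): 6/7
  Flow on (2->4): 3/9
  Flow on (3->4): 2/2
Maximum flow = 11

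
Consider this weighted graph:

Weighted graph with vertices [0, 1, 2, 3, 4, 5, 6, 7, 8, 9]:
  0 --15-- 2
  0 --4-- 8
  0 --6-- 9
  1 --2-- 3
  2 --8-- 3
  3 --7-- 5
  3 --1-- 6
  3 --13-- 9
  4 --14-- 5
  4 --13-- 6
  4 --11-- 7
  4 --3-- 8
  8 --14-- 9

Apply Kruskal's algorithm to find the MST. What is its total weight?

Applying Kruskal's algorithm (sort edges by weight, add if no cycle):
  Add (3,6) w=1
  Add (1,3) w=2
  Add (4,8) w=3
  Add (0,8) w=4
  Add (0,9) w=6
  Add (3,5) w=7
  Add (2,3) w=8
  Add (4,7) w=11
  Add (3,9) w=13
  Skip (4,6) w=13 (creates cycle)
  Skip (4,5) w=14 (creates cycle)
  Skip (8,9) w=14 (creates cycle)
  Skip (0,2) w=15 (creates cycle)
MST weight = 55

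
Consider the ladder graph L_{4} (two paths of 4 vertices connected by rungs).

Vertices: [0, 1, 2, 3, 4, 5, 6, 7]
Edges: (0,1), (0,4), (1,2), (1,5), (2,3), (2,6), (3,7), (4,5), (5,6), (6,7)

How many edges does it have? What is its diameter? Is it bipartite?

Ladder graph L_{4}: 4 rungs + 2 * (4-1) path edges = 4 + 6 = 10 edges.
Diameter = 4.
Ladder graphs are bipartite (alternating coloring along each path).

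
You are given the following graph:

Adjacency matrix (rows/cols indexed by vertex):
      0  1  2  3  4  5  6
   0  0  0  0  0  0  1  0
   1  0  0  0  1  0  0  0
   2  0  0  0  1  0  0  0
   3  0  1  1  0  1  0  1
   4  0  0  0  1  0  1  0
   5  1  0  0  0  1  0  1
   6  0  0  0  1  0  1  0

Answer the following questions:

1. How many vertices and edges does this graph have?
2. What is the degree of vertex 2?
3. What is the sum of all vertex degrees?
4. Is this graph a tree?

Count: 7 vertices, 7 edges.
Vertex 2 has neighbors [3], degree = 1.
Handshaking lemma: 2 * 7 = 14.
A tree on 7 vertices has 6 edges. This graph has 7 edges (1 extra). Not a tree.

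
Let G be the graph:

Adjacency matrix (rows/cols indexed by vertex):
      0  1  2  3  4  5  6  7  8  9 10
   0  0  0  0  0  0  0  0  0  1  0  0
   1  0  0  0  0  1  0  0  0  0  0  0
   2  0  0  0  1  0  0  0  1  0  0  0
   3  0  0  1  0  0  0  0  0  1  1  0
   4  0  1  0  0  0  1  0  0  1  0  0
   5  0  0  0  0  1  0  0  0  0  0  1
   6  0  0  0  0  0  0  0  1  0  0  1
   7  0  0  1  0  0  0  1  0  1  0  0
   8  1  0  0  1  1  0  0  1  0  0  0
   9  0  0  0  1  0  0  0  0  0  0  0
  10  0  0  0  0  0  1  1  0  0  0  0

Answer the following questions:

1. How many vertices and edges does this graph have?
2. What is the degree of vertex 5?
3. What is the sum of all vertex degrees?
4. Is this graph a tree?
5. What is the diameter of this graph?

Count: 11 vertices, 12 edges.
Vertex 5 has neighbors [4, 10], degree = 2.
Handshaking lemma: 2 * 12 = 24.
A tree on 11 vertices has 10 edges. This graph has 12 edges (2 extra). Not a tree.
Diameter (longest shortest path) = 5.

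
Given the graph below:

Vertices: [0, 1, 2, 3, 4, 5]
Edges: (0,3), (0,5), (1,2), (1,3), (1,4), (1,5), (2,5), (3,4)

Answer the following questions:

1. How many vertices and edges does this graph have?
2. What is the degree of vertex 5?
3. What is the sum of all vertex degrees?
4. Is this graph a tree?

Count: 6 vertices, 8 edges.
Vertex 5 has neighbors [0, 1, 2], degree = 3.
Handshaking lemma: 2 * 8 = 16.
A tree on 6 vertices has 5 edges. This graph has 8 edges (3 extra). Not a tree.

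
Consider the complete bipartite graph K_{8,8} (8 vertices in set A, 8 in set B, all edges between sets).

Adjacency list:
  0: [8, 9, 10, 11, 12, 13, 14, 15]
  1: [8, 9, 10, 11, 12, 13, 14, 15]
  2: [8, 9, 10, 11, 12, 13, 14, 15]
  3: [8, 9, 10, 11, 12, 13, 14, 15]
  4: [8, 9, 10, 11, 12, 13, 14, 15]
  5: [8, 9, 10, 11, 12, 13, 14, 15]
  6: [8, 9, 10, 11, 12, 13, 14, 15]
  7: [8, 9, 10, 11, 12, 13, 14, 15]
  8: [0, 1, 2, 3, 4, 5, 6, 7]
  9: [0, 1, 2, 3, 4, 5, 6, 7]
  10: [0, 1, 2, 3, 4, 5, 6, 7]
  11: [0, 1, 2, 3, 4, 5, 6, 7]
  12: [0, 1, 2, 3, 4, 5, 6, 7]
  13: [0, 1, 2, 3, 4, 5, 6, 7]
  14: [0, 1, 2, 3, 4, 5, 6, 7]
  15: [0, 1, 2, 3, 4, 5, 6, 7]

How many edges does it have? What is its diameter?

K_{8,8} has 8 * 8 = 64 edges.
Any vertex reaches any opposite-side vertex in 1 step; same-side vertices reach in 2 steps via any opposite-side vertex.
Diameter = 2.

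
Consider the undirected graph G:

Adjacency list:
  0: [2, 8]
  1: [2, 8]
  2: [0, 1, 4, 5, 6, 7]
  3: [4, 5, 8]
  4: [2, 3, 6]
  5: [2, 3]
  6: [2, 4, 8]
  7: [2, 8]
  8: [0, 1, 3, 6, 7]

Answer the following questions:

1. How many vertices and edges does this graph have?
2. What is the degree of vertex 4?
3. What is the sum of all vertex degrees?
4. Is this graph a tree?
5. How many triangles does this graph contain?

Count: 9 vertices, 14 edges.
Vertex 4 has neighbors [2, 3, 6], degree = 3.
Handshaking lemma: 2 * 14 = 28.
A tree on 9 vertices has 8 edges. This graph has 14 edges (6 extra). Not a tree.
Number of triangles = 1.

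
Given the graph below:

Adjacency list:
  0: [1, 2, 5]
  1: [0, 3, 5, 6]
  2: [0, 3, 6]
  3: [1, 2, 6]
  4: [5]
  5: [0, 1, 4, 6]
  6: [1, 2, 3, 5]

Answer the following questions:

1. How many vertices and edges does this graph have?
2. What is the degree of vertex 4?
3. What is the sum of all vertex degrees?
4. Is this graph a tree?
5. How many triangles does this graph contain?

Count: 7 vertices, 11 edges.
Vertex 4 has neighbors [5], degree = 1.
Handshaking lemma: 2 * 11 = 22.
A tree on 7 vertices has 6 edges. This graph has 11 edges (5 extra). Not a tree.
Number of triangles = 4.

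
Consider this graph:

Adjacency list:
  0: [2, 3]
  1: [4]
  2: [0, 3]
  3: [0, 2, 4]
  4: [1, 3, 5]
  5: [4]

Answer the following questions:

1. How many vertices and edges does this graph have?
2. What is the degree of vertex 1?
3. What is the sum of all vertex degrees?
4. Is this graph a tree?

Count: 6 vertices, 6 edges.
Vertex 1 has neighbors [4], degree = 1.
Handshaking lemma: 2 * 6 = 12.
A tree on 6 vertices has 5 edges. This graph has 6 edges (1 extra). Not a tree.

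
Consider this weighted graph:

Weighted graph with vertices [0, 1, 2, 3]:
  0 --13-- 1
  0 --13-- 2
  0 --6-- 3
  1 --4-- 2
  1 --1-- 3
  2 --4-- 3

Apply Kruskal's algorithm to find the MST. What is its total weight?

Applying Kruskal's algorithm (sort edges by weight, add if no cycle):
  Add (1,3) w=1
  Add (1,2) w=4
  Skip (2,3) w=4 (creates cycle)
  Add (0,3) w=6
  Skip (0,1) w=13 (creates cycle)
  Skip (0,2) w=13 (creates cycle)
MST weight = 11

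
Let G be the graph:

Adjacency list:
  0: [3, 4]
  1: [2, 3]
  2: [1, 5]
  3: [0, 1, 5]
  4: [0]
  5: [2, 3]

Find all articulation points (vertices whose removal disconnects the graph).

An articulation point is a vertex whose removal disconnects the graph.
Articulation points: [0, 3]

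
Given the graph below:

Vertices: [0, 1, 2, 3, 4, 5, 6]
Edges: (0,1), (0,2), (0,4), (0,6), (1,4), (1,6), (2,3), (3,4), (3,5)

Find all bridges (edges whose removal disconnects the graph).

A bridge is an edge whose removal increases the number of connected components.
Bridges found: (3,5)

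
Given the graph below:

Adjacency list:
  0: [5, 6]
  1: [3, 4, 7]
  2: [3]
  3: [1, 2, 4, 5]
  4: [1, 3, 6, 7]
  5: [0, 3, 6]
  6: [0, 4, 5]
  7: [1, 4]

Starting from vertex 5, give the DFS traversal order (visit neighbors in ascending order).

DFS from vertex 5 (neighbors processed in ascending order):
Visit order: 5, 0, 6, 4, 1, 3, 2, 7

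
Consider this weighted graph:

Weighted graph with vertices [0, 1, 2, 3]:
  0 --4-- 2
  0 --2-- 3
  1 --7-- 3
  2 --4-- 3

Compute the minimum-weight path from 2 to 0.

Using Dijkstra's algorithm from vertex 2:
Shortest path: 2 -> 0
Total weight: 4 = 4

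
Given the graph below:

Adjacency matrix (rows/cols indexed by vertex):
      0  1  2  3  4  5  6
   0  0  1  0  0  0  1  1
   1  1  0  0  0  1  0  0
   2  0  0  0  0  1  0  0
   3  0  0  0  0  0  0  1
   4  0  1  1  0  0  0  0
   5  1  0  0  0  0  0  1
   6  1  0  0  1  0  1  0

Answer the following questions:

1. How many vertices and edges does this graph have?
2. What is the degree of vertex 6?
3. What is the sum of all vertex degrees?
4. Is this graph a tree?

Count: 7 vertices, 7 edges.
Vertex 6 has neighbors [0, 3, 5], degree = 3.
Handshaking lemma: 2 * 7 = 14.
A tree on 7 vertices has 6 edges. This graph has 7 edges (1 extra). Not a tree.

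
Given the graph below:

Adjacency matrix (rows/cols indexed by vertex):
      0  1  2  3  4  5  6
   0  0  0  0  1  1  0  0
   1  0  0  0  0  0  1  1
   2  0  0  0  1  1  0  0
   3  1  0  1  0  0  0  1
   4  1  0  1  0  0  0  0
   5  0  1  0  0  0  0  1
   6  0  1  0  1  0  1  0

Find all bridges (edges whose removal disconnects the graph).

A bridge is an edge whose removal increases the number of connected components.
Bridges found: (3,6)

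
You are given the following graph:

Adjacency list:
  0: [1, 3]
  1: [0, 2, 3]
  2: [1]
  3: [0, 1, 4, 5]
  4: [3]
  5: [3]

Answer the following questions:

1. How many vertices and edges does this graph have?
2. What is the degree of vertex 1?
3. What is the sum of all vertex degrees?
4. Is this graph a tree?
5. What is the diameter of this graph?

Count: 6 vertices, 6 edges.
Vertex 1 has neighbors [0, 2, 3], degree = 3.
Handshaking lemma: 2 * 6 = 12.
A tree on 6 vertices has 5 edges. This graph has 6 edges (1 extra). Not a tree.
Diameter (longest shortest path) = 3.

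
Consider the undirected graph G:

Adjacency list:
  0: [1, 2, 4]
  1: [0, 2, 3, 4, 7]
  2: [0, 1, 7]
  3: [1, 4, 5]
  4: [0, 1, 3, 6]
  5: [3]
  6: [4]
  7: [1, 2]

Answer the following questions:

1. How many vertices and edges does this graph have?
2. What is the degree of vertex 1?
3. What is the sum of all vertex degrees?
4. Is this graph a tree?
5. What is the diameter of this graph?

Count: 8 vertices, 11 edges.
Vertex 1 has neighbors [0, 2, 3, 4, 7], degree = 5.
Handshaking lemma: 2 * 11 = 22.
A tree on 8 vertices has 7 edges. This graph has 11 edges (4 extra). Not a tree.
Diameter (longest shortest path) = 3.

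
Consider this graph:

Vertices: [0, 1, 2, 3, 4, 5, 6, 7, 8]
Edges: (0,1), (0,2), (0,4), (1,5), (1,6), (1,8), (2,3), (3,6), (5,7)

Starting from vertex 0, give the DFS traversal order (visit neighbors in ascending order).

DFS from vertex 0 (neighbors processed in ascending order):
Visit order: 0, 1, 5, 7, 6, 3, 2, 8, 4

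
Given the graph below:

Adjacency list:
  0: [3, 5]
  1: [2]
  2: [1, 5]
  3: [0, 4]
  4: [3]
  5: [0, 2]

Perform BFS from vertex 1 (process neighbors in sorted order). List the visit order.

BFS from vertex 1 (neighbors processed in ascending order):
Visit order: 1, 2, 5, 0, 3, 4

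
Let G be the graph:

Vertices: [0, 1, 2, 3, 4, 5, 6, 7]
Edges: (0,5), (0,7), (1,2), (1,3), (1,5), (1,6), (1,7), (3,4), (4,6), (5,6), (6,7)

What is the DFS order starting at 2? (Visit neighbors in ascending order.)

DFS from vertex 2 (neighbors processed in ascending order):
Visit order: 2, 1, 3, 4, 6, 5, 0, 7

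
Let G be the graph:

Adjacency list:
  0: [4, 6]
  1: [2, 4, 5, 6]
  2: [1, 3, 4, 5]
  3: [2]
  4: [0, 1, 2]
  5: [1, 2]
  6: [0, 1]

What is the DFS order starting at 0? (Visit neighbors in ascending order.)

DFS from vertex 0 (neighbors processed in ascending order):
Visit order: 0, 4, 1, 2, 3, 5, 6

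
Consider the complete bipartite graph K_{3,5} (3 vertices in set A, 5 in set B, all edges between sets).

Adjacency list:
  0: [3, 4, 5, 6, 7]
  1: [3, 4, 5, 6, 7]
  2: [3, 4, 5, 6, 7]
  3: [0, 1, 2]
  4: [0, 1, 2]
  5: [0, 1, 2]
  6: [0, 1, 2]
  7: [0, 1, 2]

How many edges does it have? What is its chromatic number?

K_{3,5} has 3 * 5 = 15 edges.
Bipartite graphs have chromatic number 2 (color each partition differently).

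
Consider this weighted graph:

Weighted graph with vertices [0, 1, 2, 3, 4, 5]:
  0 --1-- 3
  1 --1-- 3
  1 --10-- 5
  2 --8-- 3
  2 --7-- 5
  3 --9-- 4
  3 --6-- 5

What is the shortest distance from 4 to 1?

Using Dijkstra's algorithm from vertex 4:
Shortest path: 4 -> 3 -> 1
Total weight: 9 + 1 = 10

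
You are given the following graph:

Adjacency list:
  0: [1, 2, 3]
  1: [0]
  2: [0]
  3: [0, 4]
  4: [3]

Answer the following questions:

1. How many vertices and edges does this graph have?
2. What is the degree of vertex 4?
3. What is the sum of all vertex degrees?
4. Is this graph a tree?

Count: 5 vertices, 4 edges.
Vertex 4 has neighbors [3], degree = 1.
Handshaking lemma: 2 * 4 = 8.
A graph is a tree iff it is connected and has exactly n-1 edges. This graph is connected (all 5 vertices in one component) and has 5-1 = 4 edges. It is a tree.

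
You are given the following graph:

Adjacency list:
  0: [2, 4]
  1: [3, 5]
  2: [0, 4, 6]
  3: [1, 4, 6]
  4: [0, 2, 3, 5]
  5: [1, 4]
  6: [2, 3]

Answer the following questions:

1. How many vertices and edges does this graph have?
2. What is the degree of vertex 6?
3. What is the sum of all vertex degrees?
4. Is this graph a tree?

Count: 7 vertices, 9 edges.
Vertex 6 has neighbors [2, 3], degree = 2.
Handshaking lemma: 2 * 9 = 18.
A tree on 7 vertices has 6 edges. This graph has 9 edges (3 extra). Not a tree.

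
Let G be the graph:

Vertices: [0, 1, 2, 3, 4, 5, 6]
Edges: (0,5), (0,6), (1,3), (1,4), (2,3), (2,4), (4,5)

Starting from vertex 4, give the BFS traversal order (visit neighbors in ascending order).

BFS from vertex 4 (neighbors processed in ascending order):
Visit order: 4, 1, 2, 5, 3, 0, 6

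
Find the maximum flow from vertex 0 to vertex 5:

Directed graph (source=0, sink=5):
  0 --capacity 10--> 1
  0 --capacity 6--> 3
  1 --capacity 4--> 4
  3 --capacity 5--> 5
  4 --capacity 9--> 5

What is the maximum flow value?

Computing max flow:
  Flow on (0->1): 4/10
  Flow on (0->3): 5/6
  Flow on (1->4): 4/4
  Flow on (3->5): 5/5
  Flow on (4->5): 4/9
Maximum flow = 9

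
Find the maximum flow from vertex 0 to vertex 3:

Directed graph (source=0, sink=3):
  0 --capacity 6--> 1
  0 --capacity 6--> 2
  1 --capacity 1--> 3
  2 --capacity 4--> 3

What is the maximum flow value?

Computing max flow:
  Flow on (0->1): 1/6
  Flow on (0->2): 4/6
  Flow on (1->3): 1/1
  Flow on (2->3): 4/4
Maximum flow = 5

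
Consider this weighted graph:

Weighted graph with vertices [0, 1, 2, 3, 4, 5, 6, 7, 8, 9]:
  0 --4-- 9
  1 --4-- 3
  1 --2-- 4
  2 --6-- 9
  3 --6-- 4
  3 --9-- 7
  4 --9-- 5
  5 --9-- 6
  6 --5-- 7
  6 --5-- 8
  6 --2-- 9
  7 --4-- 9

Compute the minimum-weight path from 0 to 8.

Using Dijkstra's algorithm from vertex 0:
Shortest path: 0 -> 9 -> 6 -> 8
Total weight: 4 + 2 + 5 = 11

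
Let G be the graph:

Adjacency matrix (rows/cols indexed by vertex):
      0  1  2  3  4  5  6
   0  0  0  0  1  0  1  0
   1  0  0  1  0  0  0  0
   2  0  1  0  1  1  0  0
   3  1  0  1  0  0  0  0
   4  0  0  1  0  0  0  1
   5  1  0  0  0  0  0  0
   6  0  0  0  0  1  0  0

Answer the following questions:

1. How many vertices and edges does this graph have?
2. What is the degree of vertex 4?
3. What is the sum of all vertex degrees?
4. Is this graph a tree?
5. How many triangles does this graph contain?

Count: 7 vertices, 6 edges.
Vertex 4 has neighbors [2, 6], degree = 2.
Handshaking lemma: 2 * 6 = 12.
A graph is a tree iff it is connected and has exactly n-1 edges. This graph is connected (all 7 vertices in one component) and has 7-1 = 6 edges. It is a tree.
Number of triangles = 0.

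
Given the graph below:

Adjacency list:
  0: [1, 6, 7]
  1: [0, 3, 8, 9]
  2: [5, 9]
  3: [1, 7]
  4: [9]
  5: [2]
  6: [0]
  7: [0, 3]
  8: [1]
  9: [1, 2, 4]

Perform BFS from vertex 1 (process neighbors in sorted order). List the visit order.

BFS from vertex 1 (neighbors processed in ascending order):
Visit order: 1, 0, 3, 8, 9, 6, 7, 2, 4, 5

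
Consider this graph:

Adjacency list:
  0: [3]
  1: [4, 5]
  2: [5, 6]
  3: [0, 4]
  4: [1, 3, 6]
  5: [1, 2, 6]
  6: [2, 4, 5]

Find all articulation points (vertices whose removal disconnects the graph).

An articulation point is a vertex whose removal disconnects the graph.
Articulation points: [3, 4]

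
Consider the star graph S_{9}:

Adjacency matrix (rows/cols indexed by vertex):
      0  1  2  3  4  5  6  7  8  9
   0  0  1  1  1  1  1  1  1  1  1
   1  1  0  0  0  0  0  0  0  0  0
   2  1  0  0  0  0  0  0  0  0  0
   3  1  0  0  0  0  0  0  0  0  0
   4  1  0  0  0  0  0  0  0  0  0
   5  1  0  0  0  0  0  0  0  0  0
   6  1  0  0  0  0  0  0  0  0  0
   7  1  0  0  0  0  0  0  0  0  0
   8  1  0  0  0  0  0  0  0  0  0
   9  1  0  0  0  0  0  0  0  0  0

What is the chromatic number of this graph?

S_{9} has one hub adjacent to 9 leaves; leaves are pairwise non-adjacent.
Color the hub 0 and every leaf 1.
Chromatic number = 2.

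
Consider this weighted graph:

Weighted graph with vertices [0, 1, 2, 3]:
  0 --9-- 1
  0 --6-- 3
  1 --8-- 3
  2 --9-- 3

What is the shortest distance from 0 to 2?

Using Dijkstra's algorithm from vertex 0:
Shortest path: 0 -> 3 -> 2
Total weight: 6 + 9 = 15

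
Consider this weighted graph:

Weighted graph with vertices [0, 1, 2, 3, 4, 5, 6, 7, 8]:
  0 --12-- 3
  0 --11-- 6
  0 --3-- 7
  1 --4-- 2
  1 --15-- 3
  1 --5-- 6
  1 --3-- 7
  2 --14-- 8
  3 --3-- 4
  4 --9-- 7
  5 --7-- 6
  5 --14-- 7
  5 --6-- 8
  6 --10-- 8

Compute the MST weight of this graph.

Applying Kruskal's algorithm (sort edges by weight, add if no cycle):
  Add (0,7) w=3
  Add (1,7) w=3
  Add (3,4) w=3
  Add (1,2) w=4
  Add (1,6) w=5
  Add (5,8) w=6
  Add (5,6) w=7
  Add (4,7) w=9
  Skip (6,8) w=10 (creates cycle)
  Skip (0,6) w=11 (creates cycle)
  Skip (0,3) w=12 (creates cycle)
  Skip (2,8) w=14 (creates cycle)
  Skip (5,7) w=14 (creates cycle)
  Skip (1,3) w=15 (creates cycle)
MST weight = 40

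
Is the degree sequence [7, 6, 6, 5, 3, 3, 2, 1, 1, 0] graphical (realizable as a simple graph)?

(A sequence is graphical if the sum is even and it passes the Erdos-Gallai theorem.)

Sum of degrees = 34. Sum is even but fails Erdos-Gallai. The sequence is NOT graphical.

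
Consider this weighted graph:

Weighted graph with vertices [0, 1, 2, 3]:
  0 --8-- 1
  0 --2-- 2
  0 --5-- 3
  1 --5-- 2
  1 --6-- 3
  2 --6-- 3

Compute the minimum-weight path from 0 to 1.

Using Dijkstra's algorithm from vertex 0:
Shortest path: 0 -> 2 -> 1
Total weight: 2 + 5 = 7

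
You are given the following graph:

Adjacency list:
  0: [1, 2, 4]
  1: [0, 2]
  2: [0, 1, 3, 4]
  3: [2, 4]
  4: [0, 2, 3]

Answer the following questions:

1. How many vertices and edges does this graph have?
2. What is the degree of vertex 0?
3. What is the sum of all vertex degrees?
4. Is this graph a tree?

Count: 5 vertices, 7 edges.
Vertex 0 has neighbors [1, 2, 4], degree = 3.
Handshaking lemma: 2 * 7 = 14.
A tree on 5 vertices has 4 edges. This graph has 7 edges (3 extra). Not a tree.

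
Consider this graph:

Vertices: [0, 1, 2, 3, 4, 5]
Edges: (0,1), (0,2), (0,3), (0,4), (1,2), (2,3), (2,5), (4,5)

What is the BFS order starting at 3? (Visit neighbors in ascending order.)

BFS from vertex 3 (neighbors processed in ascending order):
Visit order: 3, 0, 2, 1, 4, 5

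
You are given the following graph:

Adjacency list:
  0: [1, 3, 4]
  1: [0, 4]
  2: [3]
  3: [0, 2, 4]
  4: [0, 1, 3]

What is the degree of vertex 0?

Vertex 0 has neighbors [1, 3, 4], so deg(0) = 3.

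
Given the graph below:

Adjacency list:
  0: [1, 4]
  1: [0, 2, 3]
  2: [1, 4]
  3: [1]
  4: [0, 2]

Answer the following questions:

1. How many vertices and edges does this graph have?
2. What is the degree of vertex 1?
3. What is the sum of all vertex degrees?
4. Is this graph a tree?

Count: 5 vertices, 5 edges.
Vertex 1 has neighbors [0, 2, 3], degree = 3.
Handshaking lemma: 2 * 5 = 10.
A tree on 5 vertices has 4 edges. This graph has 5 edges (1 extra). Not a tree.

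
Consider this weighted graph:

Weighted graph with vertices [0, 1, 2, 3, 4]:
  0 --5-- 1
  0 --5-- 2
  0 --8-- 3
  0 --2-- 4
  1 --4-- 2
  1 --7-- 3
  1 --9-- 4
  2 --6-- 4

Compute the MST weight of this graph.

Applying Kruskal's algorithm (sort edges by weight, add if no cycle):
  Add (0,4) w=2
  Add (1,2) w=4
  Add (0,2) w=5
  Skip (0,1) w=5 (creates cycle)
  Skip (2,4) w=6 (creates cycle)
  Add (1,3) w=7
  Skip (0,3) w=8 (creates cycle)
  Skip (1,4) w=9 (creates cycle)
MST weight = 18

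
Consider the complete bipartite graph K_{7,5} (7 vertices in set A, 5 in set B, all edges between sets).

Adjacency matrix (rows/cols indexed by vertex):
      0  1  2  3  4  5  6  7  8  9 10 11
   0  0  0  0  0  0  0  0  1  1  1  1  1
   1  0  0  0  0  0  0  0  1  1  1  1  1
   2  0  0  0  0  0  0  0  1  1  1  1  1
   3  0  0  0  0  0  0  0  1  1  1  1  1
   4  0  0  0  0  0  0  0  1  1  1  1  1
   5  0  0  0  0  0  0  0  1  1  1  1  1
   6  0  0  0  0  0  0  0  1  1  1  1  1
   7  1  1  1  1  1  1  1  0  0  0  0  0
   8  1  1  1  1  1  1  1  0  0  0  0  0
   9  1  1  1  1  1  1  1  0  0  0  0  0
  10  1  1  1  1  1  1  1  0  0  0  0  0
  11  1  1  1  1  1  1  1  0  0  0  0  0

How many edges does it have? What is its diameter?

K_{7,5} has 7 * 5 = 35 edges.
Any vertex reaches any opposite-side vertex in 1 step; same-side vertices reach in 2 steps via any opposite-side vertex.
Diameter = 2.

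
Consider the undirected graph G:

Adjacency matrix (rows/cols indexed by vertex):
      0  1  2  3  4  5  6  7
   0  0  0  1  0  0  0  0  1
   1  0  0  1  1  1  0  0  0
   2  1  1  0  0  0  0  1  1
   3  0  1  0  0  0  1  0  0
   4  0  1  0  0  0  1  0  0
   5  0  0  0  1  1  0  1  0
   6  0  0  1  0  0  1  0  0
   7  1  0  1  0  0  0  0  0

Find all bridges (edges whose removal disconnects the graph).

No bridges found. The graph is 2-edge-connected (no single edge removal disconnects it).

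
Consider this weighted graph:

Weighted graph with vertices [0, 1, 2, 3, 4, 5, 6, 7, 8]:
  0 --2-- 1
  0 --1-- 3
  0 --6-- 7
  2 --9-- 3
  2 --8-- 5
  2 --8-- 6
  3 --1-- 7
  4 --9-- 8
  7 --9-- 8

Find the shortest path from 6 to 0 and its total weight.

Using Dijkstra's algorithm from vertex 6:
Shortest path: 6 -> 2 -> 3 -> 0
Total weight: 8 + 9 + 1 = 18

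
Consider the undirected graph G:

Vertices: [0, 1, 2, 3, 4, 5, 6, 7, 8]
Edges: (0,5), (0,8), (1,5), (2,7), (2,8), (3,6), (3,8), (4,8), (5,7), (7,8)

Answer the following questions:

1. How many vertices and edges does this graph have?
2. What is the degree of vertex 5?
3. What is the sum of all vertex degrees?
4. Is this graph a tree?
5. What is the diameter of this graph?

Count: 9 vertices, 10 edges.
Vertex 5 has neighbors [0, 1, 7], degree = 3.
Handshaking lemma: 2 * 10 = 20.
A tree on 9 vertices has 8 edges. This graph has 10 edges (2 extra). Not a tree.
Diameter (longest shortest path) = 5.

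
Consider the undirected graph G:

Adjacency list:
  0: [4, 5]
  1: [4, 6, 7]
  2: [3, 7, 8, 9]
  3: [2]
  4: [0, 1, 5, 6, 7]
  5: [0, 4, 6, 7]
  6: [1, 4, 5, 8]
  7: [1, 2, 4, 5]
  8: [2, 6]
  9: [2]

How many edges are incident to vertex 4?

Vertex 4 has neighbors [0, 1, 5, 6, 7], so deg(4) = 5.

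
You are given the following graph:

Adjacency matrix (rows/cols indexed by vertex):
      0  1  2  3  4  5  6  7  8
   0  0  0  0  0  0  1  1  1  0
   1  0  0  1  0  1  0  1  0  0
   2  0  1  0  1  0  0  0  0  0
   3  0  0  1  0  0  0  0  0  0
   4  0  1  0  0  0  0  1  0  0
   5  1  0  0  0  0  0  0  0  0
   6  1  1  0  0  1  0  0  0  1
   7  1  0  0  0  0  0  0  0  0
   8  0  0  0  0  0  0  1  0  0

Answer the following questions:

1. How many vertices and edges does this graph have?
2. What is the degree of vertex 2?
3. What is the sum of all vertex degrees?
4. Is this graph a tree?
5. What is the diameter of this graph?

Count: 9 vertices, 9 edges.
Vertex 2 has neighbors [1, 3], degree = 2.
Handshaking lemma: 2 * 9 = 18.
A tree on 9 vertices has 8 edges. This graph has 9 edges (1 extra). Not a tree.
Diameter (longest shortest path) = 5.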